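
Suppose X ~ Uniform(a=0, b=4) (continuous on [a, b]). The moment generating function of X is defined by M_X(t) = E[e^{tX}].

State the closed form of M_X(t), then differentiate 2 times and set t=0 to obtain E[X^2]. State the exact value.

E[X^2] = d^2M/dt^2 |_{t=0} = 16/3

M_X(t) = (e^(4*t) - 1)/(4*t)
dM/dt = (4*t*e^(4*t) - e^(4*t) + 1)/(4*t^2)
d^2M/dt^2 = (8*t^2*e^(4*t) - 4*t*e^(4*t) + e^(4*t) - 1)/(2*t^3)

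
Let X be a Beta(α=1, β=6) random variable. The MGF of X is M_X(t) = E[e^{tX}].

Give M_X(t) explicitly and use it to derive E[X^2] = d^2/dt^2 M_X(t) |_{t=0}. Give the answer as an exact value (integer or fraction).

M_X(t) = ₁F₁(1; 7; t)
D^2[M](t) = ₁F₁(3; 9; t)/28

E[X^2] = D^2[M](0) = 1/28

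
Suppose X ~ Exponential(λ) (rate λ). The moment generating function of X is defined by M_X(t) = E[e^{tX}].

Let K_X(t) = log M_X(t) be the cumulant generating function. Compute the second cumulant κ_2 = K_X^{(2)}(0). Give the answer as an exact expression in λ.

κ_2 = d^2K/dt^2 |_{t=0} = λ^(-2)

M_X(t) = λ/(λ - t)
K_X(t) = log M_X(t) = log(λ) - log(λ - t)
dK/dt = -1/(-λ + t)
d^2K/dt^2 = 1/(λ^2 - 2*λ*t + t^2)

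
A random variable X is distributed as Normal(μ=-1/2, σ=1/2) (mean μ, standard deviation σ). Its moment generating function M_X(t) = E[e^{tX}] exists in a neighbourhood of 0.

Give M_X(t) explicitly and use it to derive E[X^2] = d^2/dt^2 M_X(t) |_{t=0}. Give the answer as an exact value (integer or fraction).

E[X^2] = M^(2)(0) = 1/2

M_X(t) = e^(t^2/8 - t/2)
M^(2)(t) = (t^2*e^(t^2/8) - 4*t*e^(t^2/8) + 8*e^(t^2/8))*e^(-t/2)/16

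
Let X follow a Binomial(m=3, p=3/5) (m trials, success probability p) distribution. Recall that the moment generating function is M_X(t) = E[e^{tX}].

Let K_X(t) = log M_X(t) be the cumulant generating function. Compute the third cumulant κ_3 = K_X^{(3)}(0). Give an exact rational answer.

M_X(t) = (3*e^(t)/5 + 2/5)^3
K_X(t) = log M_X(t) = 3*log(3*e^(t)/5 + 2/5)
dK/dt = 9*e^(t)/(3*e^(t) + 2)
d^2K/dt^2 = 18*e^(t)/(9*e^(2*t) + 12*e^(t) + 4)
d^3K/dt^3 = (-54*e^(2*t) + 36*e^(t))/(27*e^(3*t) + 54*e^(2*t) + 36*e^(t) + 8)

κ_3 = d^3K/dt^3 |_{t=0} = -18/125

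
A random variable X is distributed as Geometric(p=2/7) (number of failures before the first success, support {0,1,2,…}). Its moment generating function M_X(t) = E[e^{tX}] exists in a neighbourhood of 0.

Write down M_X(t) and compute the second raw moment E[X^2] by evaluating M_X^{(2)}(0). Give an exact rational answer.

E[X^2] = d^2M/dt^2 |_{t=0} = 15

M_X(t) = 2/(7*(1 - 5*e^(t)/7))
dM/dt = 10*e^(t)/(25*e^(2*t) - 70*e^(t) + 49)
d^2M/dt^2 = (-50*e^(2*t) - 70*e^(t))/(125*e^(3*t) - 525*e^(2*t) + 735*e^(t) - 343)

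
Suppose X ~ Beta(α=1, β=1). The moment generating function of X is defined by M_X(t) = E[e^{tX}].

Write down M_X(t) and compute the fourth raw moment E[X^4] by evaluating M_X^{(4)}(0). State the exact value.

M_X(t) = ₁F₁(1; 2; t)
D^4[M](t) = ₁F₁(5; 6; t)/5

E[X^4] = D^4[M](0) = 1/5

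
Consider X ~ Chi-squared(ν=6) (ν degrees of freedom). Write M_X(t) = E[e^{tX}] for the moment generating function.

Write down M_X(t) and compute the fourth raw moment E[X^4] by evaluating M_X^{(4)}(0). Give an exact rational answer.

M_X(t) = (1 - 2*t)^(-3)
D^4[M](t) = -5760/(128*t^7 - 448*t^6 + 672*t^5 - 560*t^4 + 280*t^3 - 84*t^2 + 14*t - 1)

E[X^4] = D^4[M](0) = 5760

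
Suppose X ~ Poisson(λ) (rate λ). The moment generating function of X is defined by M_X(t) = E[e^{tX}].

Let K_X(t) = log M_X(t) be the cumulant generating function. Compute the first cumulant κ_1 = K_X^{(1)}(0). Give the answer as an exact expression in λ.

M_X(t) = e^(λ*(e^(t) - 1))
K_X(t) = log M_X(t) = λ*(e^(t) - 1)
K^(1)(t) = λ*e^(t)

κ_1 = K^(1)(0) = λ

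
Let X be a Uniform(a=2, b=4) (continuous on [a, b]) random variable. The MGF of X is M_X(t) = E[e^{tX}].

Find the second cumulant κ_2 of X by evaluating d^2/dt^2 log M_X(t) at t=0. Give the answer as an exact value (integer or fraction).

κ_2 = K^(2)(0) = 1/3

M_X(t) = (e^(4*t) - e^(2*t))/(2*t)
K_X(t) = log M_X(t) = -log(t) + log(e^(4*t) - e^(2*t)) - log(2)
K^(2)(t) = (-4*t^2*e^(2*t) + e^(4*t) - 2*e^(2*t) + 1)/(t^2*e^(4*t) - 2*t^2*e^(2*t) + t^2)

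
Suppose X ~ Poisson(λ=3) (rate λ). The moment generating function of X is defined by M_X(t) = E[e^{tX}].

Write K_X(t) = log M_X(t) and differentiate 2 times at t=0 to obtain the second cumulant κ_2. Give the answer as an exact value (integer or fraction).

M_X(t) = e^(3*e^(t) - 3)
K_X(t) = log M_X(t) = 3*e^(t) - 3
K^(2)(t) = 3*e^(t)

κ_2 = K^(2)(0) = 3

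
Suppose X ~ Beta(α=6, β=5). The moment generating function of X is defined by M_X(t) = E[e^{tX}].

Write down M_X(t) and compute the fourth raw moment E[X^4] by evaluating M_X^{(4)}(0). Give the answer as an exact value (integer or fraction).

E[X^4] = d^4M/dt^4 |_{t=0} = 18/143

M_X(t) = ₁F₁(6; 11; t)
dM/dt = 6*₁F₁(7; 12; t)/11
d^2M/dt^2 = 7*₁F₁(8; 13; t)/22
d^3M/dt^3 = 28*₁F₁(9; 14; t)/143
d^4M/dt^4 = 18*₁F₁(10; 15; t)/143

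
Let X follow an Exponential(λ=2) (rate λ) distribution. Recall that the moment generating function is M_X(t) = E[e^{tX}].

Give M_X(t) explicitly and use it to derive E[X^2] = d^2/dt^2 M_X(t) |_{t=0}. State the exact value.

M_X(t) = 2/(2 - t)
D^2[M](t) = -4/(t^3 - 6*t^2 + 12*t - 8)

E[X^2] = D^2[M](0) = 1/2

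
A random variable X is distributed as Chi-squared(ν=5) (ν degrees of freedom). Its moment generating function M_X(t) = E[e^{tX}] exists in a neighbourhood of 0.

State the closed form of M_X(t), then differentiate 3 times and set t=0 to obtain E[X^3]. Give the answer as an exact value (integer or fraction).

M_X(t) = (1 - 2*t)^(-5/2)
M′(t) = -5/(8*t^3*√(1 - 2*t) - 12*t^2*√(1 - 2*t) + 6*t*√(1 - 2*t) - √(1 - 2*t))
M′′(t) = 35/(16*t^4*√(1 - 2*t) - 32*t^3*√(1 - 2*t) + 24*t^2*√(1 - 2*t) - 8*t*√(1 - 2*t) + √(1 - 2*t))
M′′′(t) = -315/(32*t^5*√(1 - 2*t) - 80*t^4*√(1 - 2*t) + 80*t^3*√(1 - 2*t) - 40*t^2*√(1 - 2*t) + 10*t*√(1 - 2*t) - √(1 - 2*t))

E[X^3] = M′′′(0) = 315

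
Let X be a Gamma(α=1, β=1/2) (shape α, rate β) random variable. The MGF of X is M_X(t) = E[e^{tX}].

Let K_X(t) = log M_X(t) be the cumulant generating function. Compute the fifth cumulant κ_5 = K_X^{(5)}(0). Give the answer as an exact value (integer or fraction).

κ_5 = D^5[K](0) = 768

M_X(t) = 1/(2*(1/2 - t))
K_X(t) = log M_X(t) = -log(1/2 - t) - log(2)
D^5[K](t) = -768/(32*t^5 - 80*t^4 + 80*t^3 - 40*t^2 + 10*t - 1)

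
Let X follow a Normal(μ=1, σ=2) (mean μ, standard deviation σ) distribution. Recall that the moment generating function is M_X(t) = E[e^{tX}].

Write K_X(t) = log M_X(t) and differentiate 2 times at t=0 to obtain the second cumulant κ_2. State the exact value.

M_X(t) = e^(2*t^2 + t)
K_X(t) = log M_X(t) = 2*t^2 + t
K^(2)(t) = 4

κ_2 = K^(2)(0) = 4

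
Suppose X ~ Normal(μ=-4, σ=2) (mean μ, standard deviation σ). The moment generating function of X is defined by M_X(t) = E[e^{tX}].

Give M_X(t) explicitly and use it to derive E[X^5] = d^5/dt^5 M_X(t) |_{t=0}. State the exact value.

E[X^5] = d^5M/dt^5 |_{t=0} = -4544

M_X(t) = e^(2*t^2 - 4*t)
dM/dt = 4*t*e^(-4*t)*e^(2*t^2) - 4*e^(-4*t)*e^(2*t^2)
d^2M/dt^2 = (16*t^2*e^(2*t^2) - 32*t*e^(2*t^2) + 20*e^(2*t^2))*e^(-4*t)
d^3M/dt^3 = (64*t^3*e^(2*t^2) - 192*t^2*e^(2*t^2) + 240*t*e^(2*t^2) - 112*e^(2*t^2))*e^(-4*t)
d^4M/dt^4 = (256*t^4*e^(2*t^2) - 1024*t^3*e^(2*t^2) + 1920*t^2*e^(2*t^2) - 1792*t*e^(2*t^2) + 688*e^(2*t^2))*e^(-4*t)
d^5M/dt^5 = (1024*t^5*e^(2*t^2) - 5120*t^4*e^(2*t^2) + 12800*t^3*e^(2*t^2) - 17920*t^2*e^(2*t^2) + 13760*t*e^(2*t^2) - 4544*e^(2*t^2))*e^(-4*t)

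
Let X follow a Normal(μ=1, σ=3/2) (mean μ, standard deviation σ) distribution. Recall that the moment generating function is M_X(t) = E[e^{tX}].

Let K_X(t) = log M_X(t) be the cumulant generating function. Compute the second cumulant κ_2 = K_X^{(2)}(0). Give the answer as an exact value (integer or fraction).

M_X(t) = e^(9*t^2/8 + t)
K_X(t) = log M_X(t) = 9*t^2/8 + t
dK/dt = 9*t/4 + 1
d^2K/dt^2 = 9/4

κ_2 = d^2K/dt^2 |_{t=0} = 9/4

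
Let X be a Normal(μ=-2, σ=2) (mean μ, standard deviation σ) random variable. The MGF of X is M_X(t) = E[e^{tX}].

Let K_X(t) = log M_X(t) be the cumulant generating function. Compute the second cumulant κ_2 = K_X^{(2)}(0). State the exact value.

κ_2 = K^(2)(0) = 4

M_X(t) = e^(2*t^2 - 2*t)
K_X(t) = log M_X(t) = 2*t^2 - 2*t
K^(2)(t) = 4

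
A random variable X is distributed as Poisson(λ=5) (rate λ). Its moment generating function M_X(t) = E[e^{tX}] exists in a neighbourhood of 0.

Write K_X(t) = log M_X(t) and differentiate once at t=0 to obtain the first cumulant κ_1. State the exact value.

κ_1 = K^(1)(0) = 5

M_X(t) = e^(5*e^(t) - 5)
K_X(t) = log M_X(t) = 5*e^(t) - 5
K^(1)(t) = 5*e^(t)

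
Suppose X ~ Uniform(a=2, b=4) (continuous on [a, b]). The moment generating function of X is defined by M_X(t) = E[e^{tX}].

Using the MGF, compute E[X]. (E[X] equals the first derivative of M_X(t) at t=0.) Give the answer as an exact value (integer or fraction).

E[X] = M′(0) = 3

M_X(t) = (e^(4*t) - e^(2*t))/(2*t)
M′(t) = (4*t*e^(4*t) - 2*t*e^(2*t) - e^(4*t) + e^(2*t))/(2*t^2)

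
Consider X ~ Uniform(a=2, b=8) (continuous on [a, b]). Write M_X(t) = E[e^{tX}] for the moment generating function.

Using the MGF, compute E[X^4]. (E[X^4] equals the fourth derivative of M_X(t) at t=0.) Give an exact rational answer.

M_X(t) = (e^(8*t) - e^(2*t))/(6*t)

E[X^4] = D^4[M](0) = 5456/5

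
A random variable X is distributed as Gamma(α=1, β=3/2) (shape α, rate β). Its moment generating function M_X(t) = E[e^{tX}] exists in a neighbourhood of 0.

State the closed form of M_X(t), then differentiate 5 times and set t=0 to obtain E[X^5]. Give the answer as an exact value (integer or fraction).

E[X^5] = d^5M/dt^5 |_{t=0} = 1280/81

M_X(t) = 3/(2*(3/2 - t))
dM/dt = 6/(4*t^2 - 12*t + 9)
d^2M/dt^2 = -24/(8*t^3 - 36*t^2 + 54*t - 27)
d^3M/dt^3 = 144/(16*t^4 - 96*t^3 + 216*t^2 - 216*t + 81)
d^4M/dt^4 = -1152/(32*t^5 - 240*t^4 + 720*t^3 - 1080*t^2 + 810*t - 243)
d^5M/dt^5 = 11520/(64*t^6 - 576*t^5 + 2160*t^4 - 4320*t^3 + 4860*t^2 - 2916*t + 729)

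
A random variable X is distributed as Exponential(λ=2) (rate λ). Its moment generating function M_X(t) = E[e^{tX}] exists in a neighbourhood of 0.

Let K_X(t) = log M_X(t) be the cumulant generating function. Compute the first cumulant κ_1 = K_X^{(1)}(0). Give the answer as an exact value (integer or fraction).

κ_1 = K^(1)(0) = 1/2

M_X(t) = 2/(2 - t)
K_X(t) = log M_X(t) = -log(2 - t) + log(2)
K^(1)(t) = -1/(t - 2)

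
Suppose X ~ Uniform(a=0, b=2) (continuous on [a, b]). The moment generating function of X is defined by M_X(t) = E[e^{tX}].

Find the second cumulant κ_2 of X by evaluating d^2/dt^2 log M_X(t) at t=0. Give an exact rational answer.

κ_2 = K′′(0) = 1/3

M_X(t) = (e^(2*t) - 1)/(2*t)
K_X(t) = log M_X(t) = -log(t) + log(e^(2*t) - 1) - log(2)
K′(t) = (2*t*e^(2*t) - e^(2*t) + 1)/(t*e^(2*t) - t)
K′′(t) = (-4*t^2*e^(2*t) + e^(4*t) - 2*e^(2*t) + 1)/(t^2*e^(4*t) - 2*t^2*e^(2*t) + t^2)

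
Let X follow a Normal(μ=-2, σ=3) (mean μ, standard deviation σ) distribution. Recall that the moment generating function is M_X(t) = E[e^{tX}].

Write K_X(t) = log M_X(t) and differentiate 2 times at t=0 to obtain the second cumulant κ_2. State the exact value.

M_X(t) = e^(9*t^2/2 - 2*t)
K_X(t) = log M_X(t) = 9*t^2/2 - 2*t
dK/dt = 9*t - 2
d^2K/dt^2 = 9

κ_2 = d^2K/dt^2 |_{t=0} = 9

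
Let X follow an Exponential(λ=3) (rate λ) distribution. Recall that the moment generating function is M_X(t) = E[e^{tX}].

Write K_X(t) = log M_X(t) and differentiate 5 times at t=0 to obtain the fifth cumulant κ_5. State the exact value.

M_X(t) = 3/(3 - t)
K_X(t) = log M_X(t) = -log(3 - t) + log(3)
D^5[K](t) = -24/(t^5 - 15*t^4 + 90*t^3 - 270*t^2 + 405*t - 243)

κ_5 = D^5[K](0) = 8/81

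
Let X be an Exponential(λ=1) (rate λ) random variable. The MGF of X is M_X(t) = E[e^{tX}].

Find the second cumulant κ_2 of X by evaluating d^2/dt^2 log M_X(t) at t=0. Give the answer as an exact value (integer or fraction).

M_X(t) = 1/(1 - t)
K_X(t) = log M_X(t) = -log(1 - t)
dK/dt = -1/(t - 1)
d^2K/dt^2 = 1/(t^2 - 2*t + 1)

κ_2 = d^2K/dt^2 |_{t=0} = 1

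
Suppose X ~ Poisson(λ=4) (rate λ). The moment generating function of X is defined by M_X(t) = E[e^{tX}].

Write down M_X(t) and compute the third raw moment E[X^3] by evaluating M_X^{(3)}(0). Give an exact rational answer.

M_X(t) = e^(4*e^(t) - 4)
D^3[M](t) = (64*e^(3*t)*e^(4*e^(t)) + 48*e^(2*t)*e^(4*e^(t)) + 4*e^(t)*e^(4*e^(t)))*e^(-4)

E[X^3] = D^3[M](0) = 116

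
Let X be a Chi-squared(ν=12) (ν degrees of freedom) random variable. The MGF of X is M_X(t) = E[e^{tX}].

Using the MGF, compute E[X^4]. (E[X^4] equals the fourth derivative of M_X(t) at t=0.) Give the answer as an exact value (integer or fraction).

M_X(t) = (1 - 2*t)^(-6)
dM/dt = -12/(128*t^7 - 448*t^6 + 672*t^5 - 560*t^4 + 280*t^3 - 84*t^2 + 14*t - 1)
d^2M/dt^2 = 168/(256*t^8 - 1024*t^7 + 1792*t^6 - 1792*t^5 + 1120*t^4 - 448*t^3 + 112*t^2 - 16*t + 1)
d^3M/dt^3 = -2688/(512*t^9 - 2304*t^8 + 4608*t^7 - 5376*t^6 + 4032*t^5 - 2016*t^4 + 672*t^3 - 144*t^2 + 18*t - 1)
d^4M/dt^4 = 48384/(1024*t^10 - 5120*t^9 + 11520*t^8 - 15360*t^7 + 13440*t^6 - 8064*t^5 + 3360*t^4 - 960*t^3 + 180*t^2 - 20*t + 1)

E[X^4] = d^4M/dt^4 |_{t=0} = 48384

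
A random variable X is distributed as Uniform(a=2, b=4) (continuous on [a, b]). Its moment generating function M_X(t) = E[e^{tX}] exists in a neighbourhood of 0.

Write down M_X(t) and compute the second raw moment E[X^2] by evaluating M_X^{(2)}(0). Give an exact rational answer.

M_X(t) = (e^(4*t) - e^(2*t))/(2*t)
dM/dt = (4*t*e^(4*t) - 2*t*e^(2*t) - e^(4*t) + e^(2*t))/(2*t^2)
d^2M/dt^2 = (8*t^2*e^(4*t) - 2*t^2*e^(2*t) - 4*t*e^(4*t) + 2*t*e^(2*t) + e^(4*t) - e^(2*t))/t^3

E[X^2] = d^2M/dt^2 |_{t=0} = 28/3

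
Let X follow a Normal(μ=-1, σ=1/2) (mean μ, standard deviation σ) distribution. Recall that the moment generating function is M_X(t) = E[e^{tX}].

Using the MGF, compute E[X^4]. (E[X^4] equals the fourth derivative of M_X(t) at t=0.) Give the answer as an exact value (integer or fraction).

M_X(t) = e^(t^2/8 - t)
D^4[M](t) = (t^4*e^(t^2/8) - 16*t^3*e^(t^2/8) + 120*t^2*e^(t^2/8) - 448*t*e^(t^2/8) + 688*e^(t^2/8))*e^(-t)/256

E[X^4] = D^4[M](0) = 43/16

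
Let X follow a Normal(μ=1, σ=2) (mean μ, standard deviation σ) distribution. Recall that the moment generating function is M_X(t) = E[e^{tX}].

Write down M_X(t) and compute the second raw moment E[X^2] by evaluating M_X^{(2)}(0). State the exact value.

E[X^2] = d^2M/dt^2 |_{t=0} = 5

M_X(t) = e^(2*t^2 + t)
dM/dt = 4*t*e^(t)*e^(2*t^2) + e^(t)*e^(2*t^2)
d^2M/dt^2 = 16*t^2*e^(t)*e^(2*t^2) + 8*t*e^(t)*e^(2*t^2) + 5*e^(t)*e^(2*t^2)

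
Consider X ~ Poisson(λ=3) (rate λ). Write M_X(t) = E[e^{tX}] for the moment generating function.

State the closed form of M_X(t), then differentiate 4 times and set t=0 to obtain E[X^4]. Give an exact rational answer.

E[X^4] = M′′′′(0) = 309

M_X(t) = e^(3*e^(t) - 3)
M′(t) = 3*e^(-3)*e^(t)*e^(3*e^(t))
M′′(t) = (9*e^(2*t)*e^(3*e^(t)) + 3*e^(t)*e^(3*e^(t)))*e^(-3)
M′′′(t) = (27*e^(3*t)*e^(3*e^(t)) + 27*e^(2*t)*e^(3*e^(t)) + 3*e^(t)*e^(3*e^(t)))*e^(-3)
M′′′′(t) = (81*e^(4*t)*e^(3*e^(t)) + 162*e^(3*t)*e^(3*e^(t)) + 63*e^(2*t)*e^(3*e^(t)) + 3*e^(t)*e^(3*e^(t)))*e^(-3)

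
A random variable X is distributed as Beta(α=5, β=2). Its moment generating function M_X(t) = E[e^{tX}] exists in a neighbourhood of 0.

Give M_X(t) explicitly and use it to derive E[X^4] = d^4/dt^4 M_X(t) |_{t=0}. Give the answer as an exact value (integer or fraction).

M_X(t) = ₁F₁(5; 7; t)
D^4[M](t) = ₁F₁(9; 11; t)/3

E[X^4] = D^4[M](0) = 1/3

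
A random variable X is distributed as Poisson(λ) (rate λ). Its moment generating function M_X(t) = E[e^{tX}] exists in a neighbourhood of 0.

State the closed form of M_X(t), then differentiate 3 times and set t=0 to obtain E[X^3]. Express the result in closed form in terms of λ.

M_X(t) = e^(λ*(e^(t) - 1))
M^(3)(t) = (λ^3*e^(3*t)*e^(λ*e^(t)) + 3*λ^2*e^(2*t)*e^(λ*e^(t)) + λ*e^(t)*e^(λ*e^(t)))*e^(-λ)

E[X^3] = M^(3)(0) = λ*(λ^2 + 3*λ + 1)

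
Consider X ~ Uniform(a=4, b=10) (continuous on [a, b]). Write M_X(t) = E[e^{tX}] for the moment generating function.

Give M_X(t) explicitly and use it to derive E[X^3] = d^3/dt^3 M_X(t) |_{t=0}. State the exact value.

E[X^3] = M^(3)(0) = 406

M_X(t) = (e^(10*t) - e^(4*t))/(6*t)
M^(3)(t) = (500*t^3*e^(10*t) - 32*t^3*e^(4*t) - 150*t^2*e^(10*t) + 24*t^2*e^(4*t) + 30*t*e^(10*t) - 12*t*e^(4*t) - 3*e^(10*t) + 3*e^(4*t))/(3*t^4)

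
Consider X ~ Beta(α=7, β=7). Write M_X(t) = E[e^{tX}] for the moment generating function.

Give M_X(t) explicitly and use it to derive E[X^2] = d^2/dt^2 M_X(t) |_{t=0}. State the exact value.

M_X(t) = ₁F₁(7; 14; t)
M′(t) = ₁F₁(8; 15; t)/2
M′′(t) = 4*₁F₁(9; 16; t)/15

E[X^2] = M′′(0) = 4/15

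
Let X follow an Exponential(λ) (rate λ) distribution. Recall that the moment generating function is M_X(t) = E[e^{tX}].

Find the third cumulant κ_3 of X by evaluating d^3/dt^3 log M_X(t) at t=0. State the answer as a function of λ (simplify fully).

M_X(t) = λ/(λ - t)
K_X(t) = log M_X(t) = log(λ) - log(λ - t)
D^3[K](t) = -2/(-λ^3 + 3*λ^2*t - 3*λ*t^2 + t^3)

κ_3 = D^3[K](0) = 2/λ^3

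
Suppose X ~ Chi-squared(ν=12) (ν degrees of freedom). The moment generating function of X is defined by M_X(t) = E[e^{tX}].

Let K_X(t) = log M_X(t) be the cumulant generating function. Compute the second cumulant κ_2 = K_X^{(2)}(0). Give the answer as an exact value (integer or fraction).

κ_2 = D^2[K](0) = 24

M_X(t) = (1 - 2*t)^(-6)
K_X(t) = log M_X(t) = -6*log(1 - 2*t)
D^2[K](t) = 24/(4*t^2 - 4*t + 1)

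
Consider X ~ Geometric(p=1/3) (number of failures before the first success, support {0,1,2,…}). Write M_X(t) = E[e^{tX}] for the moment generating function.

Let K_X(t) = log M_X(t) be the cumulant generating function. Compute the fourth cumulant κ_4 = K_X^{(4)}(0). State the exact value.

M_X(t) = 1/(3*(1 - 2*e^(t)/3))
K_X(t) = log M_X(t) = -log(1 - 2*e^(t)/3) - log(3)
dK/dt = -2*e^(t)/(2*e^(t) - 3)
d^2K/dt^2 = 6*e^(t)/(4*e^(2*t) - 12*e^(t) + 9)
d^3K/dt^3 = (-12*e^(2*t) - 18*e^(t))/(8*e^(3*t) - 36*e^(2*t) + 54*e^(t) - 27)
d^4K/dt^4 = (24*e^(3*t) + 144*e^(2*t) + 54*e^(t))/(16*e^(4*t) - 96*e^(3*t) + 216*e^(2*t) - 216*e^(t) + 81)

κ_4 = d^4K/dt^4 |_{t=0} = 222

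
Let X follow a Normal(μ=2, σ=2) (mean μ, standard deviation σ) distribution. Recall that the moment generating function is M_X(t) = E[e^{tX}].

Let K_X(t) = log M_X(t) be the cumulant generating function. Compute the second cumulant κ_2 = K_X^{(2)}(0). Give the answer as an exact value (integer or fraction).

κ_2 = K^(2)(0) = 4

M_X(t) = e^(2*t^2 + 2*t)
K_X(t) = log M_X(t) = 2*t^2 + 2*t
K^(2)(t) = 4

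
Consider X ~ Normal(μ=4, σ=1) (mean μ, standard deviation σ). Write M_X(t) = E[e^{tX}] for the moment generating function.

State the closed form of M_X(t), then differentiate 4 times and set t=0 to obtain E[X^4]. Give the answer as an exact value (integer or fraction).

M_X(t) = e^(t^2/2 + 4*t)
D^4[M](t) = t^4*e^(4*t)*e^(t^2/2) + 16*t^3*e^(4*t)*e^(t^2/2) + 102*t^2*e^(4*t)*e^(t^2/2) + 304*t*e^(4*t)*e^(t^2/2) + 355*e^(4*t)*e^(t^2/2)

E[X^4] = D^4[M](0) = 355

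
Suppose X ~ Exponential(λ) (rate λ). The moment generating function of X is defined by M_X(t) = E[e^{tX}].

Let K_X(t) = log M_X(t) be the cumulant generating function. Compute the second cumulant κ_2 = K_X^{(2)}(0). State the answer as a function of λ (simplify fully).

M_X(t) = λ/(λ - t)
K_X(t) = log M_X(t) = log(λ) - log(λ - t)
D^2[K](t) = 1/(λ^2 - 2*λ*t + t^2)

κ_2 = D^2[K](0) = λ^(-2)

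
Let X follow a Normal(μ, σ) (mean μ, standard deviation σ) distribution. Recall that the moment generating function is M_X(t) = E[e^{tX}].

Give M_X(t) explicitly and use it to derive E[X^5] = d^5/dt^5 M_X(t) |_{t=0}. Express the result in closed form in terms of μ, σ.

E[X^5] = M′′′′′(0) = μ*(μ^4 + 10*μ^2*σ^2 + 15*σ^4)

M_X(t) = e^(μ*t + σ^2*t^2/2)
M′(t) = μ*e^(μ*t)*e^(σ^2*t^2/2) + σ^2*t*e^(μ*t)*e^(σ^2*t^2/2)
M′′(t) = μ^2*e^(μ*t)*e^(σ^2*t^2/2) + 2*μ*σ^2*t*e^(μ*t)*e^(σ^2*t^2/2) + σ^4*t^2*e^(μ*t)*e^(σ^2*t^2/2) + σ^2*e^(μ*t)*e^(σ^2*t^2/2)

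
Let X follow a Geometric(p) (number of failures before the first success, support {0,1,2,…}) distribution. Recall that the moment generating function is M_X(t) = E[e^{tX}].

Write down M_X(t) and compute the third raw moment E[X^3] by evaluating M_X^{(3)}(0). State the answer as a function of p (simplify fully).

E[X^3] = M′′′(0) = -1 + 7/p - 12/p^2 + 6/p^3

M_X(t) = p/(-(1 - p)*e^(t) + 1)
M′(t) = (-p^2*e^(t) + p*e^(t))/(p^2*e^(2*t) - 2*p*e^(2*t) + 2*p*e^(t) + e^(2*t) - 2*e^(t) + 1)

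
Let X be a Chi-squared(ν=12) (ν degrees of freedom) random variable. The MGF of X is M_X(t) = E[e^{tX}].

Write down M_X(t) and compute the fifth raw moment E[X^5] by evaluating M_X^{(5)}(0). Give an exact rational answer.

E[X^5] = M^(5)(0) = 967680

M_X(t) = (1 - 2*t)^(-6)
M^(5)(t) = -967680/(2048*t^11 - 11264*t^10 + 28160*t^9 - 42240*t^8 + 42240*t^7 - 29568*t^6 + 14784*t^5 - 5280*t^4 + 1320*t^3 - 220*t^2 + 22*t - 1)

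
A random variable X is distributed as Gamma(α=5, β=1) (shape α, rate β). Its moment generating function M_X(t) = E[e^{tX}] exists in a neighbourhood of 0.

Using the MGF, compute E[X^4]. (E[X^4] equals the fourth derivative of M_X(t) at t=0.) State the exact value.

M_X(t) = (1 - t)^(-5)
M′(t) = 5/(t^6 - 6*t^5 + 15*t^4 - 20*t^3 + 15*t^2 - 6*t + 1)
M′′(t) = -30/(t^7 - 7*t^6 + 21*t^5 - 35*t^4 + 35*t^3 - 21*t^2 + 7*t - 1)
M′′′(t) = 210/(t^8 - 8*t^7 + 28*t^6 - 56*t^5 + 70*t^4 - 56*t^3 + 28*t^2 - 8*t + 1)
M′′′′(t) = -1680/(t^9 - 9*t^8 + 36*t^7 - 84*t^6 + 126*t^5 - 126*t^4 + 84*t^3 - 36*t^2 + 9*t - 1)

E[X^4] = M′′′′(0) = 1680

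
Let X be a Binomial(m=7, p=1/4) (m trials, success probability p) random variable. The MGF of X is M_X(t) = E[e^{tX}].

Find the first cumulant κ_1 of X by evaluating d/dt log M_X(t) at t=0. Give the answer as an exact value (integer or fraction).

M_X(t) = (e^(t)/4 + 3/4)^7
K_X(t) = log M_X(t) = 7*log(e^(t)/4 + 3/4)
K^(1)(t) = 7*e^(t)/(e^(t) + 3)

κ_1 = K^(1)(0) = 7/4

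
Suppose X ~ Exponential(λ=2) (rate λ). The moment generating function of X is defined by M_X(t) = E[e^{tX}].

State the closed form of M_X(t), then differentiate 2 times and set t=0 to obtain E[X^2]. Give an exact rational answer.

E[X^2] = M′′(0) = 1/2

M_X(t) = 2/(2 - t)
M′(t) = 2/(t^2 - 4*t + 4)
M′′(t) = -4/(t^3 - 6*t^2 + 12*t - 8)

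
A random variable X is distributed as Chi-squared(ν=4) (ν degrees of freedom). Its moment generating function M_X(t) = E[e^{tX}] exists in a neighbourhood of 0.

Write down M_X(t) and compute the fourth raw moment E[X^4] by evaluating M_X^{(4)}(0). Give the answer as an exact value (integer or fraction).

E[X^4] = D^4[M](0) = 1920

M_X(t) = (1 - 2*t)^(-2)
D^4[M](t) = 1920/(64*t^6 - 192*t^5 + 240*t^4 - 160*t^3 + 60*t^2 - 12*t + 1)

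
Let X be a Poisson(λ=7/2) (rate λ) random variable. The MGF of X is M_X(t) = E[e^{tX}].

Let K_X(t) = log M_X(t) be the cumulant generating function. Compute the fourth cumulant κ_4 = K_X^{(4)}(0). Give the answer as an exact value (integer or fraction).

κ_4 = D^4[K](0) = 7/2

M_X(t) = e^(7*e^(t)/2 - 7/2)
K_X(t) = log M_X(t) = 7*e^(t)/2 - 7/2
D^4[K](t) = 7*e^(t)/2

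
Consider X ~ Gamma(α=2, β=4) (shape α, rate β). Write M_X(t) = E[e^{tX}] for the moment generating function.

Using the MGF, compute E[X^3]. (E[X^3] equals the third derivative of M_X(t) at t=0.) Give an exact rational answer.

M_X(t) = 16/(4 - t)^2
dM/dt = -32/(t^3 - 12*t^2 + 48*t - 64)
d^2M/dt^2 = 96/(t^4 - 16*t^3 + 96*t^2 - 256*t + 256)
d^3M/dt^3 = -384/(t^5 - 20*t^4 + 160*t^3 - 640*t^2 + 1280*t - 1024)

E[X^3] = d^3M/dt^3 |_{t=0} = 3/8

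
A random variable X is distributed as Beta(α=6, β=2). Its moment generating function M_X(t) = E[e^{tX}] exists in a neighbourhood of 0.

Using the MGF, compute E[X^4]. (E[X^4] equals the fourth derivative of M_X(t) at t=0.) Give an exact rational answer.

M_X(t) = ₁F₁(6; 8; t)
dM/dt = 3*₁F₁(7; 9; t)/4
d^2M/dt^2 = 7*₁F₁(8; 10; t)/12
d^3M/dt^3 = 7*₁F₁(9; 11; t)/15
d^4M/dt^4 = 21*₁F₁(10; 12; t)/55

E[X^4] = d^4M/dt^4 |_{t=0} = 21/55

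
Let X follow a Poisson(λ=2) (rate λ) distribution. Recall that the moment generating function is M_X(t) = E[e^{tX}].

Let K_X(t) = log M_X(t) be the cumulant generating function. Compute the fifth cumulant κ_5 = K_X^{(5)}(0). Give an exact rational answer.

κ_5 = D^5[K](0) = 2

M_X(t) = e^(2*e^(t) - 2)
K_X(t) = log M_X(t) = 2*e^(t) - 2
D^5[K](t) = 2*e^(t)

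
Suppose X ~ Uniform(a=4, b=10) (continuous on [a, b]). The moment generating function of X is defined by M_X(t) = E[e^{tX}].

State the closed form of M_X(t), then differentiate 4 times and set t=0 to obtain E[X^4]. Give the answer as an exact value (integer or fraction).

E[X^4] = M′′′′(0) = 16496/5

M_X(t) = (e^(10*t) - e^(4*t))/(6*t)
M′(t) = (10*t*e^(10*t) - 4*t*e^(4*t) - e^(10*t) + e^(4*t))/(6*t^2)
M′′(t) = (50*t^2*e^(10*t) - 8*t^2*e^(4*t) - 10*t*e^(10*t) + 4*t*e^(4*t) + e^(10*t) - e^(4*t))/(3*t^3)
M′′′(t) = (500*t^3*e^(10*t) - 32*t^3*e^(4*t) - 150*t^2*e^(10*t) + 24*t^2*e^(4*t) + 30*t*e^(10*t) - 12*t*e^(4*t) - 3*e^(10*t) + 3*e^(4*t))/(3*t^4)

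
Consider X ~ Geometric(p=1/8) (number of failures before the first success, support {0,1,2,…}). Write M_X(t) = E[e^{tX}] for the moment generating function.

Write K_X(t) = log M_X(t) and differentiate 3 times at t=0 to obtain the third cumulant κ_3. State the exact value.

κ_3 = K^(3)(0) = 840

M_X(t) = 1/(8*(1 - 7*e^(t)/8))
K_X(t) = log M_X(t) = -log(1 - 7*e^(t)/8) - 3*log(2)
K^(3)(t) = (-392*e^(2*t) - 448*e^(t))/(343*e^(3*t) - 1176*e^(2*t) + 1344*e^(t) - 512)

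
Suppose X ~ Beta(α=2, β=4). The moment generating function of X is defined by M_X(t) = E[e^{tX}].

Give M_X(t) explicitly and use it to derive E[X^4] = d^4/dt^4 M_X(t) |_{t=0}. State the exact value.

E[X^4] = d^4M/dt^4 |_{t=0} = 5/126

M_X(t) = ₁F₁(2; 6; t)
dM/dt = ₁F₁(3; 7; t)/3
d^2M/dt^2 = ₁F₁(4; 8; t)/7
d^3M/dt^3 = ₁F₁(5; 9; t)/14
d^4M/dt^4 = 5*₁F₁(6; 10; t)/126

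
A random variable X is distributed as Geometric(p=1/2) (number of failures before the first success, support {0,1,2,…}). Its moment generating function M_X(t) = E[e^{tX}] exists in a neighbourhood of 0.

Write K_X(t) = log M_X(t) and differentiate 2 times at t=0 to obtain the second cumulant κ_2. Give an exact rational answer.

M_X(t) = 1/(2*(1 - e^(t)/2))
K_X(t) = log M_X(t) = -log(1 - e^(t)/2) - log(2)
dK/dt = -e^(t)/(e^(t) - 2)
d^2K/dt^2 = 2*e^(t)/(e^(2*t) - 4*e^(t) + 4)

κ_2 = d^2K/dt^2 |_{t=0} = 2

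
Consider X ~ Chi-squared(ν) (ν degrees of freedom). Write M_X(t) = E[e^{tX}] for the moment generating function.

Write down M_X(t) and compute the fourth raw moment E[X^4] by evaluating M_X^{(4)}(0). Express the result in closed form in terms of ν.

E[X^4] = M′′′′(0) = ν*(ν^3 + 12*ν^2 + 44*ν + 48)

M_X(t) = (1 - 2*t)^(-ν/2)
M′(t) = -ν/(2*t*(1 - 2*t)^(ν/2) - (1 - 2*t)^(ν/2))
M′′(t) = (ν^2 + 2*ν)/(4*t^2*(1 - 2*t)^(ν/2) - 4*t*(1 - 2*t)^(ν/2) + (1 - 2*t)^(ν/2))
M′′′(t) = (-ν^3 - 6*ν^2 - 8*ν)/(8*t^3*(1 - 2*t)^(ν/2) - 12*t^2*(1 - 2*t)^(ν/2) + 6*t*(1 - 2*t)^(ν/2) - (1 - 2*t)^(ν/2))
M′′′′(t) = (ν^4 + 12*ν^3 + 44*ν^2 + 48*ν)/(16*t^4*(1 - 2*t)^(ν/2) - 32*t^3*(1 - 2*t)^(ν/2) + 24*t^2*(1 - 2*t)^(ν/2) - 8*t*(1 - 2*t)^(ν/2) + (1 - 2*t)^(ν/2))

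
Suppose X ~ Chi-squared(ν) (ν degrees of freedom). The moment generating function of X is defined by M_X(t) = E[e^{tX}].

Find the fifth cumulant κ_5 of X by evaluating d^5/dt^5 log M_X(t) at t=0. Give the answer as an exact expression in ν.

M_X(t) = (1 - 2*t)^(-ν/2)
K_X(t) = log M_X(t) = -ν*log(1 - 2*t)/2
K′(t) = -ν/(2*t - 1)
K′′(t) = 2*ν/(4*t^2 - 4*t + 1)
K′′′(t) = -8*ν/(8*t^3 - 12*t^2 + 6*t - 1)
K′′′′(t) = 48*ν/(16*t^4 - 32*t^3 + 24*t^2 - 8*t + 1)
K′′′′′(t) = -384*ν/(32*t^5 - 80*t^4 + 80*t^3 - 40*t^2 + 10*t - 1)

κ_5 = K′′′′′(0) = 384*ν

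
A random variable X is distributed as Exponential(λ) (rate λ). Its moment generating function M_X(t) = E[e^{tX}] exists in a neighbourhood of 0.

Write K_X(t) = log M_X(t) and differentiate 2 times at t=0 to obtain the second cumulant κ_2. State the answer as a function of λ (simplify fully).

κ_2 = K′′(0) = λ^(-2)

M_X(t) = λ/(λ - t)
K_X(t) = log M_X(t) = log(λ) - log(λ - t)
K′(t) = -1/(-λ + t)
K′′(t) = 1/(λ^2 - 2*λ*t + t^2)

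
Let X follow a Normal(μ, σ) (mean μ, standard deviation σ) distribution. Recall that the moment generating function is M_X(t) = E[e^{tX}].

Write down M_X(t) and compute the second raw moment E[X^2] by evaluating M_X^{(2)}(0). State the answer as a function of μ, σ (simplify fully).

E[X^2] = D^2[M](0) = μ^2 + σ^2

M_X(t) = e^(μ*t + σ^2*t^2/2)
D^2[M](t) = μ^2*e^(μ*t)*e^(σ^2*t^2/2) + 2*μ*σ^2*t*e^(μ*t)*e^(σ^2*t^2/2) + σ^4*t^2*e^(μ*t)*e^(σ^2*t^2/2) + σ^2*e^(μ*t)*e^(σ^2*t^2/2)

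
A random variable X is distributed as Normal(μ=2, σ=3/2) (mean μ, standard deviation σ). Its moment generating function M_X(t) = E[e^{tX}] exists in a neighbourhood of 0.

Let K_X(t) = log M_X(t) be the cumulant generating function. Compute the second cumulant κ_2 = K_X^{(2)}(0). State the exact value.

κ_2 = K′′(0) = 9/4

M_X(t) = e^(9*t^2/8 + 2*t)
K_X(t) = log M_X(t) = 9*t^2/8 + 2*t
K′(t) = 9*t/4 + 2
K′′(t) = 9/4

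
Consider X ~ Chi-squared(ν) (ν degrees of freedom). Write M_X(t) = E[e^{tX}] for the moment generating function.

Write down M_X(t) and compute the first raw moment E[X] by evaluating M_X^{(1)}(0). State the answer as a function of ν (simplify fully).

M_X(t) = (1 - 2*t)^(-ν/2)
M′(t) = -ν/(2*t*(1 - 2*t)^(ν/2) - (1 - 2*t)^(ν/2))

E[X] = M′(0) = ν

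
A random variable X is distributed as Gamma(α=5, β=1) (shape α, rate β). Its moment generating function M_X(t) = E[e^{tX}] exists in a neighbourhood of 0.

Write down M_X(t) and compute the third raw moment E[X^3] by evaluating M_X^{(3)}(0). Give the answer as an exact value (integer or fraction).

M_X(t) = (1 - t)^(-5)
dM/dt = 5/(t^6 - 6*t^5 + 15*t^4 - 20*t^3 + 15*t^2 - 6*t + 1)
d^2M/dt^2 = -30/(t^7 - 7*t^6 + 21*t^5 - 35*t^4 + 35*t^3 - 21*t^2 + 7*t - 1)
d^3M/dt^3 = 210/(t^8 - 8*t^7 + 28*t^6 - 56*t^5 + 70*t^4 - 56*t^3 + 28*t^2 - 8*t + 1)

E[X^3] = d^3M/dt^3 |_{t=0} = 210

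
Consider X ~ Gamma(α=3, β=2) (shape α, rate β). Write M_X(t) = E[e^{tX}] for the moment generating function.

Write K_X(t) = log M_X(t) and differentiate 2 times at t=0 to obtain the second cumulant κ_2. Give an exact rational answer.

κ_2 = D^2[K](0) = 3/4

M_X(t) = 8/(2 - t)^3
K_X(t) = log M_X(t) = -3*log(2 - t) + 3*log(2)
D^2[K](t) = 3/(t^2 - 4*t + 4)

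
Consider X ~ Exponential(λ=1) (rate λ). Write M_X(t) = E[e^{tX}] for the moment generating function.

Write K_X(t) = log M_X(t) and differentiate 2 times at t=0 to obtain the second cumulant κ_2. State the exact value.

M_X(t) = 1/(1 - t)
K_X(t) = log M_X(t) = -log(1 - t)
dK/dt = -1/(t - 1)
d^2K/dt^2 = 1/(t^2 - 2*t + 1)

κ_2 = d^2K/dt^2 |_{t=0} = 1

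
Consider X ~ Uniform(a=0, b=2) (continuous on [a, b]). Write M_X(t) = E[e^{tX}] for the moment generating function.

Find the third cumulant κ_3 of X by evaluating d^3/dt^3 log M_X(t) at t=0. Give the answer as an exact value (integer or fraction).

κ_3 = D^3[K](0) = 0

M_X(t) = (e^(2*t) - 1)/(2*t)
K_X(t) = log M_X(t) = -log(t) + log(e^(2*t) - 1) - log(2)
D^3[K](t) = (8*t^3*e^(4*t) + 8*t^3*e^(2*t) - 2*e^(6*t) + 6*e^(4*t) - 6*e^(2*t) + 2)/(t^3*e^(6*t) - 3*t^3*e^(4*t) + 3*t^3*e^(2*t) - t^3)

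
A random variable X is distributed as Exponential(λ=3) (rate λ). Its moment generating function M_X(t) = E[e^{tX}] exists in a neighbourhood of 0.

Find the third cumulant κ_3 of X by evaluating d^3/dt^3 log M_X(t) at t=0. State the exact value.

κ_3 = D^3[K](0) = 2/27

M_X(t) = 3/(3 - t)
K_X(t) = log M_X(t) = -log(3 - t) + log(3)
D^3[K](t) = -2/(t^3 - 9*t^2 + 27*t - 27)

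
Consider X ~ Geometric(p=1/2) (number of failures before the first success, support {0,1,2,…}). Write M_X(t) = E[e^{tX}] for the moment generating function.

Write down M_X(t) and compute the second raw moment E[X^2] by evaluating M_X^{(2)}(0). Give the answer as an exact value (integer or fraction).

E[X^2] = d^2M/dt^2 |_{t=0} = 3

M_X(t) = 1/(2*(1 - e^(t)/2))
dM/dt = e^(t)/(e^(2*t) - 4*e^(t) + 4)
d^2M/dt^2 = (-e^(2*t) - 2*e^(t))/(e^(3*t) - 6*e^(2*t) + 12*e^(t) - 8)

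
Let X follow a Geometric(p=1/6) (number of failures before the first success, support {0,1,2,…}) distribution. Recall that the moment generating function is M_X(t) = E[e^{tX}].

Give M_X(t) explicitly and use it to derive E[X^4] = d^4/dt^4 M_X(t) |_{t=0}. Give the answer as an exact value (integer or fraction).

E[X^4] = D^4[M](0) = 19855

M_X(t) = 1/(6*(1 - 5*e^(t)/6))
D^4[M](t) = (-625*e^(4*t) - 8250*e^(3*t) - 9900*e^(2*t) - 1080*e^(t))/(3125*e^(5*t) - 18750*e^(4*t) + 45000*e^(3*t) - 54000*e^(2*t) + 32400*e^(t) - 7776)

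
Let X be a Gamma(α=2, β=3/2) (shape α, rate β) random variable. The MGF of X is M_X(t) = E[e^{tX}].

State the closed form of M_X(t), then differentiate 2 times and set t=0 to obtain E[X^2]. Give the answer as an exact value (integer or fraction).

M_X(t) = 9/(4*(3/2 - t)^2)
dM/dt = -36/(8*t^3 - 36*t^2 + 54*t - 27)
d^2M/dt^2 = 216/(16*t^4 - 96*t^3 + 216*t^2 - 216*t + 81)

E[X^2] = d^2M/dt^2 |_{t=0} = 8/3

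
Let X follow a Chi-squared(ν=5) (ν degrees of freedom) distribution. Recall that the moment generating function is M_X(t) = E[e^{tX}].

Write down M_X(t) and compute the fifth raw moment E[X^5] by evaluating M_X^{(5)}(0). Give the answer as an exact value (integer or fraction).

E[X^5] = M′′′′′(0) = 45045

M_X(t) = (1 - 2*t)^(-5/2)
M′(t) = -5/(8*t^3*√(1 - 2*t) - 12*t^2*√(1 - 2*t) + 6*t*√(1 - 2*t) - √(1 - 2*t))
M′′(t) = 35/(16*t^4*√(1 - 2*t) - 32*t^3*√(1 - 2*t) + 24*t^2*√(1 - 2*t) - 8*t*√(1 - 2*t) + √(1 - 2*t))
M′′′(t) = -315/(32*t^5*√(1 - 2*t) - 80*t^4*√(1 - 2*t) + 80*t^3*√(1 - 2*t) - 40*t^2*√(1 - 2*t) + 10*t*√(1 - 2*t) - √(1 - 2*t))
M′′′′(t) = 3465/(64*t^6*√(1 - 2*t) - 192*t^5*√(1 - 2*t) + 240*t^4*√(1 - 2*t) - 160*t^3*√(1 - 2*t) + 60*t^2*√(1 - 2*t) - 12*t*√(1 - 2*t) + √(1 - 2*t))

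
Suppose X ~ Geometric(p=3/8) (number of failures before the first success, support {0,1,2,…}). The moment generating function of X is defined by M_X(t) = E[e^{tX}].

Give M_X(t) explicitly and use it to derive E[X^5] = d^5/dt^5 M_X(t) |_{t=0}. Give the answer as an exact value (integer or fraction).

E[X^5] = M^(5)(0) = 338135/81

M_X(t) = 3/(8*(1 - 5*e^(t)/8))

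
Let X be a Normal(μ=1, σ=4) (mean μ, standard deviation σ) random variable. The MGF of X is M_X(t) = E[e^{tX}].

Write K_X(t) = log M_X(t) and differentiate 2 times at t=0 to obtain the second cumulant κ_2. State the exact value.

M_X(t) = e^(8*t^2 + t)
K_X(t) = log M_X(t) = 8*t^2 + t
D^2[K](t) = 16

κ_2 = D^2[K](0) = 16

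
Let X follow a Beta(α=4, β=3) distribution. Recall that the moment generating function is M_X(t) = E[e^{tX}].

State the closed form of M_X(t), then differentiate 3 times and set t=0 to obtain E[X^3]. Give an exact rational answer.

M_X(t) = ₁F₁(4; 7; t)
dM/dt = 4*₁F₁(5; 8; t)/7
d^2M/dt^2 = 5*₁F₁(6; 9; t)/14
d^3M/dt^3 = 5*₁F₁(7; 10; t)/21

E[X^3] = d^3M/dt^3 |_{t=0} = 5/21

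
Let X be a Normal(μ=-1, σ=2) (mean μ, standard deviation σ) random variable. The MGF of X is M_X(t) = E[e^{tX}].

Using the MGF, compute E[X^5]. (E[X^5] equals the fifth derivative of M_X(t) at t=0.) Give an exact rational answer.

E[X^5] = D^5[M](0) = -281

M_X(t) = e^(2*t^2 - t)
D^5[M](t) = (1024*t^5*e^(2*t^2) - 1280*t^4*e^(2*t^2) + 3200*t^3*e^(2*t^2) - 2080*t^2*e^(2*t^2) + 1460*t*e^(2*t^2) - 281*e^(2*t^2))*e^(-t)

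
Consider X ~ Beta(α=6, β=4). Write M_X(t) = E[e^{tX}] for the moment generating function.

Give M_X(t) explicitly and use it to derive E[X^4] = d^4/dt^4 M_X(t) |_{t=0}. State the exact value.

E[X^4] = M′′′′(0) = 126/715

M_X(t) = ₁F₁(6; 10; t)
M′(t) = 3*₁F₁(7; 11; t)/5
M′′(t) = 21*₁F₁(8; 12; t)/55
M′′′(t) = 14*₁F₁(9; 13; t)/55
M′′′′(t) = 126*₁F₁(10; 14; t)/715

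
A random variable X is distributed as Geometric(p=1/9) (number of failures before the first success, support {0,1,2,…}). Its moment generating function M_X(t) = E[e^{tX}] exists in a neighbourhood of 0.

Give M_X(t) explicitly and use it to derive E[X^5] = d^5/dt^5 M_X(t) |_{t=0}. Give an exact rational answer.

M_X(t) = 1/(9*(1 - 8*e^(t)/9))
M′(t) = 8*e^(t)/(64*e^(2*t) - 144*e^(t) + 81)
M′′(t) = (-64*e^(2*t) - 72*e^(t))/(512*e^(3*t) - 1728*e^(2*t) + 1944*e^(t) - 729)
M′′′(t) = (512*e^(3*t) + 2304*e^(2*t) + 648*e^(t))/(4096*e^(4*t) - 18432*e^(3*t) + 31104*e^(2*t) - 23328*e^(t) + 6561)
M′′′′(t) = (-4096*e^(4*t) - 50688*e^(3*t) - 57024*e^(2*t) - 5832*e^(t))/(32768*e^(5*t) - 184320*e^(4*t) + 414720*e^(3*t) - 466560*e^(2*t) + 262440*e^(t) - 59049)

E[X^5] = M′′′′′(0) = 4993928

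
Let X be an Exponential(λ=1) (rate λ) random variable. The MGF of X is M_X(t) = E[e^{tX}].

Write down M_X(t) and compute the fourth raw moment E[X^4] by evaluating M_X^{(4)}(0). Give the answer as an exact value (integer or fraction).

M_X(t) = 1/(1 - t)
D^4[M](t) = -24/(t^5 - 5*t^4 + 10*t^3 - 10*t^2 + 5*t - 1)

E[X^4] = D^4[M](0) = 24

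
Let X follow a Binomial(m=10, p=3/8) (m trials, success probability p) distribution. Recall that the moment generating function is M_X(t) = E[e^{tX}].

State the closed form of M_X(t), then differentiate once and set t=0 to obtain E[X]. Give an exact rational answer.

M_X(t) = (3*e^(t)/8 + 5/8)^10

E[X] = D[M](0) = 15/4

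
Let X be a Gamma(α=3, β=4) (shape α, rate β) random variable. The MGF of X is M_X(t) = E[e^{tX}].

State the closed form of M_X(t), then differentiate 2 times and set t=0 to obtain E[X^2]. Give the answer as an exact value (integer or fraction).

E[X^2] = M′′(0) = 3/4

M_X(t) = 64/(4 - t)^3
M′(t) = 192/(t^4 - 16*t^3 + 96*t^2 - 256*t + 256)
M′′(t) = -768/(t^5 - 20*t^4 + 160*t^3 - 640*t^2 + 1280*t - 1024)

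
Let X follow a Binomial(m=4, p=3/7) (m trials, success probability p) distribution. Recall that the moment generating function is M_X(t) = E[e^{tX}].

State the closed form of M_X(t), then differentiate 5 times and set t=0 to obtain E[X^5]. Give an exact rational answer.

E[X^5] = M^(5)(0) = 216336/2401

M_X(t) = (3*e^(t)/7 + 4/7)^4
M^(5)(t) = 82944*e^(4*t)/2401 + 104976*e^(3*t)/2401 + 27648*e^(2*t)/2401 + 768*e^(t)/2401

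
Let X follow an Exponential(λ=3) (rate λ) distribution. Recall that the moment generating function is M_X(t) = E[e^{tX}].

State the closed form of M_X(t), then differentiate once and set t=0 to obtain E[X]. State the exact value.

M_X(t) = 3/(3 - t)
D[M](t) = 3/(t^2 - 6*t + 9)

E[X] = D[M](0) = 1/3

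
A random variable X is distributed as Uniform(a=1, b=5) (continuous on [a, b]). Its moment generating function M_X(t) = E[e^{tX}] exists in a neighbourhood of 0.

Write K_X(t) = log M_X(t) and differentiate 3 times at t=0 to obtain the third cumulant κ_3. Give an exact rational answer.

κ_3 = D^3[K](0) = 0

M_X(t) = (e^(5*t) - e^(t))/(4*t)
K_X(t) = log M_X(t) = -log(t) + log(e^(5*t) - e^(t)) - 2*log(2)
D^3[K](t) = (64*t^3*e^(8*t) + 64*t^3*e^(4*t) - 2*e^(12*t) + 6*e^(8*t) - 6*e^(4*t) + 2)/(t^3*e^(12*t) - 3*t^3*e^(8*t) + 3*t^3*e^(4*t) - t^3)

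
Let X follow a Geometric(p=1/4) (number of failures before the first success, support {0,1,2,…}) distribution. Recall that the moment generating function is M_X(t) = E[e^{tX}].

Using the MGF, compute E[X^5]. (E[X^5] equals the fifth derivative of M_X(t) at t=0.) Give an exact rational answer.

E[X^5] = d^5M/dt^5 |_{t=0} = 52923

M_X(t) = 1/(4*(1 - 3*e^(t)/4))
dM/dt = 3*e^(t)/(9*e^(2*t) - 24*e^(t) + 16)
d^2M/dt^2 = (-9*e^(2*t) - 12*e^(t))/(27*e^(3*t) - 108*e^(2*t) + 144*e^(t) - 64)
d^3M/dt^3 = (27*e^(3*t) + 144*e^(2*t) + 48*e^(t))/(81*e^(4*t) - 432*e^(3*t) + 864*e^(2*t) - 768*e^(t) + 256)
d^4M/dt^4 = (-81*e^(4*t) - 1188*e^(3*t) - 1584*e^(2*t) - 192*e^(t))/(243*e^(5*t) - 1620*e^(4*t) + 4320*e^(3*t) - 5760*e^(2*t) + 3840*e^(t) - 1024)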